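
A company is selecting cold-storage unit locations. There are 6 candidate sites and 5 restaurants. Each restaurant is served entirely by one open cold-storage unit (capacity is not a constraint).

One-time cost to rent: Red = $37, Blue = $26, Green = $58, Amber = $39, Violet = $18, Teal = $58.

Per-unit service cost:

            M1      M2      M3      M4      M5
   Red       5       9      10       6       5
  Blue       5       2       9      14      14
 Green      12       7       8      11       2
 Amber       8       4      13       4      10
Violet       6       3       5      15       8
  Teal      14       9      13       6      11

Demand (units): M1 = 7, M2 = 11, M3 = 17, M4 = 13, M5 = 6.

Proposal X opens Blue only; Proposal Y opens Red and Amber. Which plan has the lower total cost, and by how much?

Proposal Y is cheaper by 95.

Proposal X: {Blue}: M1→Blue 5·7=35, M2→Blue 2·11=22, M3→Blue 9·17=153, M4→Blue 14·13=182, M5→Blue 14·6=84. Service 476; fixed 26; total 502.
Proposal Y: {Red, Amber}: M1→Red 5·7=35, M2→Amber 4·11=44, M3→Red 10·17=170, M4→Amber 4·13=52, M5→Red 5·6=30. Service 331; fixed 76; total 407.
Difference: |502 − 407| = 95.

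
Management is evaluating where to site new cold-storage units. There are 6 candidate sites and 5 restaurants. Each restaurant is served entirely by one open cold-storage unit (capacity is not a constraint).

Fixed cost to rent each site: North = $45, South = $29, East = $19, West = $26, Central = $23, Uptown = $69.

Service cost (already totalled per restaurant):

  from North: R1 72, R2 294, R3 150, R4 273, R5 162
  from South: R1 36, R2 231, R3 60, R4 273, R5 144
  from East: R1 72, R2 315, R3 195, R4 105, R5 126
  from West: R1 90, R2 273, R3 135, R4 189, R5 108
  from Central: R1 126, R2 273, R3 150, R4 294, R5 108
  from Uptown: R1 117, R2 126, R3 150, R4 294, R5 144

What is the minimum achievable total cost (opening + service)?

For any fixed open set, each restaurant goes to its cheapest open site; total = fixed + service.
{South, East, Uptown}: R1→South 36, R2→Uptown 126, R3→South 60, R4→East 105, R5→East 126. Service 453; fixed 117; total 570.
{South, East, Central, Uptown}: service 435 + fixed 140 = 575
{South, East, West, Uptown}: service 435 + fixed 143 = 578
{North, South, East, West, Central, Uptown}: service 435 + fixed 211 = 646
No other subset beats 570.

Minimum total cost: 570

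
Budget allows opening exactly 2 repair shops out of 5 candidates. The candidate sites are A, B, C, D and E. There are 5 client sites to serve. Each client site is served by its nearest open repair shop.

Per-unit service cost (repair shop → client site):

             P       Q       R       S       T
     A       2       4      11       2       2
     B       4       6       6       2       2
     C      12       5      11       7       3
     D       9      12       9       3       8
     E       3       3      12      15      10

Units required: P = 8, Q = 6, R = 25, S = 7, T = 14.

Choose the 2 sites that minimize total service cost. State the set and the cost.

Choose A and B; total service cost 232.

With exactly 2 open, each client site uses its cheapest among the chosen.
{A, B}: P→A 2·8=16, Q→A 4·6=24, R→B 6·25=150, S→A 2·7=14, T→A 2·14=28. Service cost 232.
{B, E}: service cost 234
{B, C}: service cost 254
Among all 10 size-2 choices, {A, B} is lowest.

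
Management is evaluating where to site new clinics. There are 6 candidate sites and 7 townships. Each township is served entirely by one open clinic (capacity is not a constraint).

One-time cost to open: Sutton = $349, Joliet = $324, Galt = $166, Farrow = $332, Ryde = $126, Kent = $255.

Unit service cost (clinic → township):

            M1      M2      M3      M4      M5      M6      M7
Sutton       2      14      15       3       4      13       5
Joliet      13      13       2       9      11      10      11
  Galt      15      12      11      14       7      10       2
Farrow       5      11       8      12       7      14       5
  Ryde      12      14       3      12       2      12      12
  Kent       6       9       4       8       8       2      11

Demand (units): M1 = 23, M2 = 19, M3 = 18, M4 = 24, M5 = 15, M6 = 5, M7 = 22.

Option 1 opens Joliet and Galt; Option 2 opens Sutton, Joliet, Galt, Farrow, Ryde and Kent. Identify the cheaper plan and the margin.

Option 1: {Joliet, Galt}: M1→Joliet 13·23=299, M2→Galt 12·19=228, M3→Joliet 2·18=36, M4→Joliet 9·24=216, M5→Galt 7·15=105, M6→Joliet 10·5=50, M7→Galt 2·22=44. Service 978; fixed 490; total 1468.
Option 2: {Sutton, Joliet, Galt, Farrow, Ryde, Kent}: M1→Sutton 2·23=46, M2→Kent 9·19=171, M3→Joliet 2·18=36, M4→Sutton 3·24=72, M5→Ryde 2·15=30, M6→Kent 2·5=10, M7→Galt 2·22=44. Service 409; fixed 1552; total 1961.
Difference: |1468 − 1961| = 493.

Option 1 is cheaper by 493.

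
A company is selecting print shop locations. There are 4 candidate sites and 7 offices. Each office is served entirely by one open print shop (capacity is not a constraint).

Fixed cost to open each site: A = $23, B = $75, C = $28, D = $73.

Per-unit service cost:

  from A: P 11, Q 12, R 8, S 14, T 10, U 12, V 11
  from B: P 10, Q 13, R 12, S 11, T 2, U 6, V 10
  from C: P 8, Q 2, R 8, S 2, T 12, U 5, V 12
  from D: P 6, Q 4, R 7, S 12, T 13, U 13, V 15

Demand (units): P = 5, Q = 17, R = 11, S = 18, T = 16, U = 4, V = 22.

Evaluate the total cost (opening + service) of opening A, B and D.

Each office is assigned to its cheapest site among the open ones.
{A, B, D}: P→D 6·5=30, Q→D 4·17=68, R→D 7·11=77, S→B 11·18=198, T→B 2·16=32, U→B 6·4=24, V→B 10·22=220. Service 649; fixed 171; total 820.

Total cost: 820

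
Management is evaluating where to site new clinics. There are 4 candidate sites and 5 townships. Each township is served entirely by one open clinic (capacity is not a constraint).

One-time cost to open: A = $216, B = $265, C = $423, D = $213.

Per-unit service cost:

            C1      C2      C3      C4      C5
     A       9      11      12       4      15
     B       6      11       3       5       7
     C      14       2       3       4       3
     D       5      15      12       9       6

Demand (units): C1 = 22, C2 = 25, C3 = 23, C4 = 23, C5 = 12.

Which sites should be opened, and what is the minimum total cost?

Open B only; minimum total cost 940.

For any fixed open set, each township goes to its cheapest open site; total = fixed + service.
{B}: C1→B 6·22=132, C2→B 11·25=275, C3→B 3·23=69, C4→B 5·23=115, C5→B 7·12=84. Service 675; fixed 265; total 940.
{C}: C1→C 14·22=308, C2→C 2·25=50, C3→C 3·23=69, C4→C 4·23=92, C5→C 3·12=36. Service 555; fixed 423; total 978.
{C, D}: service 357 + fixed 636 = 993
{A, B, C, D}: C1→D 5·22=110, C2→C 2·25=50, C3→B 3·23=69, C4→A 4·23=92, C5→C 3·12=36. Service 357; fixed 1117; total 1474.
(All 15 nonempty subsets were checked; B only is lowest.)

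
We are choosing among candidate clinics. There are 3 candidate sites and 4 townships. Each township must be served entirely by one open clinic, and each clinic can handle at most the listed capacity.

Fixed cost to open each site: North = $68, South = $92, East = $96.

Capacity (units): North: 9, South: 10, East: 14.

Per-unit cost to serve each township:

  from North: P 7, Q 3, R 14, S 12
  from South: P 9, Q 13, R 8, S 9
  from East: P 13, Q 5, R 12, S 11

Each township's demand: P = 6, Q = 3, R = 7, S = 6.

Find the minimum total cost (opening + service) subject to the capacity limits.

Minimum total cost: 365

Open {North, East}: P→North 7·6=42, Q→North 3·3=9, R→East 12·7=84, S→East 11·6=66.
Loads: North carries 9/9, East carries 13/14. Service 201; fixed 164; total 365.
Next best feasible plan costs 407.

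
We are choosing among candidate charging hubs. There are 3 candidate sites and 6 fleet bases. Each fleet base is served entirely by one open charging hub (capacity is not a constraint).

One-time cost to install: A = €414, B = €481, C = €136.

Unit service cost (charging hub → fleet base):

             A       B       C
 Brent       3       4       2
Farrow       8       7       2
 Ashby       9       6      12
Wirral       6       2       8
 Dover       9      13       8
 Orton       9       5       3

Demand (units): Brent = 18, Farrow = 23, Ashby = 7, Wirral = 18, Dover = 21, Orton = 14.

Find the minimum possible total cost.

For any fixed open set, each fleet base goes to its cheapest open site; total = fixed + service.
{C}: Brent→C 2·18=36, Farrow→C 2·23=46, Ashby→C 12·7=84, Wirral→C 8·18=144, Dover→C 8·21=168, Orton→C 3·14=42. Service 520; fixed 136; total 656.
{B, C}: Brent→C 2·18=36, Farrow→C 2·23=46, Ashby→B 6·7=42, Wirral→B 2·18=36, Dover→C 8·21=168, Orton→C 3·14=42. Service 370; fixed 617; total 987.
{A, C}: service 463 + fixed 550 = 1013
{A, B, C}: service 370 + fixed 1031 = 1401
(All 7 nonempty subsets were checked; C only is lowest.)

Minimum total cost: 656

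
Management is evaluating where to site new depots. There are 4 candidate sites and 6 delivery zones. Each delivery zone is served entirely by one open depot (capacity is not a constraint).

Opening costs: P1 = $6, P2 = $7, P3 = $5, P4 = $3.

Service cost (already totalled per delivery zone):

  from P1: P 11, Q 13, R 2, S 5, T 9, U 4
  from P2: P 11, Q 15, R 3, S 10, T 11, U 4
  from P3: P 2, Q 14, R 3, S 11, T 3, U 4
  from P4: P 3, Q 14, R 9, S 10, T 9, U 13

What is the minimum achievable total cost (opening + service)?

Minimum total cost: 40

For any fixed open set, each delivery zone goes to its cheapest open site; total = fixed + service.
{P1, P3}: P→P3 2, Q→P1 13, R→P1 2, S→P1 5, T→P3 3, U→P1 4. Service 29; fixed 11; total 40.
{P3}: P→P3 2, Q→P3 14, R→P3 3, S→P3 11, T→P3 3, U→P3 4. Service 37; fixed 5; total 42.
{P1, P3, P4}: service 29 + fixed 14 = 43
{P1, P2, P3, P4}: service 29 + fixed 21 = 50
(All 15 nonempty subsets were checked; P1 and P3 is lowest.)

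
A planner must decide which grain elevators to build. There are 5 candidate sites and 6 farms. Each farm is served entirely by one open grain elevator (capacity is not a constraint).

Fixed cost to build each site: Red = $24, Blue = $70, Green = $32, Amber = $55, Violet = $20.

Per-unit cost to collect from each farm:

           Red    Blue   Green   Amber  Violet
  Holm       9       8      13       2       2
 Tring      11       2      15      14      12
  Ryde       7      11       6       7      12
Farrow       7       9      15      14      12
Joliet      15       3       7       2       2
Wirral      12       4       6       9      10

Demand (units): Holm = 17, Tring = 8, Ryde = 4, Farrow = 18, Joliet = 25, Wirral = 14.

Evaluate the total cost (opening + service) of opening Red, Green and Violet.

Each farm is assigned to its cheapest site among the open ones.
{Red, Green, Violet}: Holm→Violet 2·17=34, Tring→Red 11·8=88, Ryde→Green 6·4=24, Farrow→Red 7·18=126, Joliet→Violet 2·25=50, Wirral→Green 6·14=84. Service 406; fixed 76; total 482.

Total cost: 482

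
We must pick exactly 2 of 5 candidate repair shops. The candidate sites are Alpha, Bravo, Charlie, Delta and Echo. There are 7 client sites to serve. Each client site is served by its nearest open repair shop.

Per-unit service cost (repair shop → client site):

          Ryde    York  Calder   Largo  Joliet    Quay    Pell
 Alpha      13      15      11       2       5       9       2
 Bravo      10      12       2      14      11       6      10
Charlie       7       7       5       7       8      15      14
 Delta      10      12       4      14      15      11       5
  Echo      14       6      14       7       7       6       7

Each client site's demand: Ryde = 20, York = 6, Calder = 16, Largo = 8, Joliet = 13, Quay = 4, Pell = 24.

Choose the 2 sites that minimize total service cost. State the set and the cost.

With exactly 2 open, each client site uses its cheapest among the chosen.
{Alpha, Charlie}: Ryde→Charlie 7·20=140, York→Charlie 7·6=42, Calder→Charlie 5·16=80, Largo→Alpha 2·8=16, Joliet→Alpha 5·13=65, Quay→Alpha 9·4=36, Pell→Alpha 2·24=48. Service cost 427.
{Alpha, Bravo}: service cost 457
{Alpha, Delta}: service cost 501
Among all 10 size-2 choices, {Alpha, Charlie} is lowest.

Choose Alpha and Charlie; total service cost 427.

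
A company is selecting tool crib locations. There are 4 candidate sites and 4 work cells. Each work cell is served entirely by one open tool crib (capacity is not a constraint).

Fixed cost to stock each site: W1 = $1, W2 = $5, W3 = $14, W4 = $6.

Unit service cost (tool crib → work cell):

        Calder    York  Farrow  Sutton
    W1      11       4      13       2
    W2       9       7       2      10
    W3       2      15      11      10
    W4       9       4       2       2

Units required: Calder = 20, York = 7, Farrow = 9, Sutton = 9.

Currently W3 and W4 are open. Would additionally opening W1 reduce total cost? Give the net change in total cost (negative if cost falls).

No — net change +1 (cost rises by 1).

Current service cost with {W3, W4}: 104.
Adding W1: each work cell re-picks its cheapest; new service cost 104, saving 0.
Extra fixed cost: 1. Net change = 1 − 0 = 1.
(Totals: 124 → 125.)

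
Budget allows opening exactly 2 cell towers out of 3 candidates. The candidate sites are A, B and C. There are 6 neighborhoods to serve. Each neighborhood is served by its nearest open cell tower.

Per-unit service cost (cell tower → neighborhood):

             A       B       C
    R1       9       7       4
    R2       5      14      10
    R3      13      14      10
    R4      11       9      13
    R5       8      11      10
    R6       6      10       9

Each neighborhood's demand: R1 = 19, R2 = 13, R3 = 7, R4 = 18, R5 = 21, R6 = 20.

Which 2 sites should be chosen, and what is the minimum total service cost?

With exactly 2 open, each neighborhood uses its cheapest among the chosen.
{A, C}: R1→C 4·19=76, R2→A 5·13=65, R3→C 10·7=70, R4→A 11·18=198, R5→A 8·21=168, R6→A 6·20=120. Service cost 697.
{A, B}: service cost 739
{B, C}: service cost 828
Among all 3 size-2 choices, {A, C} is lowest.

Choose A and C; total service cost 697.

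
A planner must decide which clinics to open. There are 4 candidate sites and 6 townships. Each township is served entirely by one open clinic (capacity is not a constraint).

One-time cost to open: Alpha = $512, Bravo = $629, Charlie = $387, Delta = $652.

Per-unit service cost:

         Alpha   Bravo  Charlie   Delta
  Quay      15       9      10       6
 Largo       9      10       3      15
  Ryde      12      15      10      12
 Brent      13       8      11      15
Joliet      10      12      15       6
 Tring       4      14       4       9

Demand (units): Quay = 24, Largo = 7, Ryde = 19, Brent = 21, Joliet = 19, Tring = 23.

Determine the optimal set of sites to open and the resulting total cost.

For any fixed open set, each township goes to its cheapest open site; total = fixed + service.
{Charlie}: Quay→Charlie 10·24=240, Largo→Charlie 3·7=21, Ryde→Charlie 10·19=190, Brent→Charlie 11·21=231, Joliet→Charlie 15·19=285, Tring→Charlie 4·23=92. Service 1059; fixed 387; total 1446.
{Alpha}: service 1206 + fixed 512 = 1718
{Delta}: service 1113 + fixed 652 = 1765
{Alpha, Bravo, Charlie, Delta}: Quay→Delta 6·24=144, Largo→Charlie 3·7=21, Ryde→Charlie 10·19=190, Brent→Bravo 8·21=168, Joliet→Delta 6·19=114, Tring→Alpha 4·23=92. Service 729; fixed 2180; total 2909.
(All 15 nonempty subsets were checked; Charlie only is lowest.)

Open Charlie only; minimum total cost 1446.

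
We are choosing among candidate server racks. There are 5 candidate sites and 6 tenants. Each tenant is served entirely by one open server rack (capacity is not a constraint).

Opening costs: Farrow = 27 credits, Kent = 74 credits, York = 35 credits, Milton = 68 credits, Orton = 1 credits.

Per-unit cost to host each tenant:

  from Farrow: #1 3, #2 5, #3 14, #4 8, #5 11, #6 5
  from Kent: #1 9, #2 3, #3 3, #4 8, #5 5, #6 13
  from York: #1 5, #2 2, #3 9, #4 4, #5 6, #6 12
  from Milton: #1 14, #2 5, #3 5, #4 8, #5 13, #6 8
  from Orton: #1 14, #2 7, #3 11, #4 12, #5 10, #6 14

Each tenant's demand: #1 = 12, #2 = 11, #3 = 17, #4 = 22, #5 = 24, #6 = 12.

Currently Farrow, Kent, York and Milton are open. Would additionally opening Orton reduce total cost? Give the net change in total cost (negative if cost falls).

No — net change +1 (cost rises by 1).

Current service cost with {Farrow, Kent, York, Milton}: 377.
Adding Orton: each tenant re-picks its cheapest; new service cost 377, saving 0.
Extra fixed cost: 1. Net change = 1 − 0 = 1.
(Totals: 581 → 582.)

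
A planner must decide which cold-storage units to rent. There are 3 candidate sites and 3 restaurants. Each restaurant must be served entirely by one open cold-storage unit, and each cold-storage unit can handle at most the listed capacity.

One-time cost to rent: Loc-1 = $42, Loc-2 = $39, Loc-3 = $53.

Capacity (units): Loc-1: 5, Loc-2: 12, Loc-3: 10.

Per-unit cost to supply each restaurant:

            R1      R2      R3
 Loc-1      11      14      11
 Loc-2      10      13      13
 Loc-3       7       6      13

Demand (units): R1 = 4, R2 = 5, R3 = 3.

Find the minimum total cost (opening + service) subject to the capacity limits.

Minimum total cost: 183

Open {Loc-2}: R1→Loc-2 10·4=40, R2→Loc-2 13·5=65, R3→Loc-2 13·3=39.
Loads: Loc-2 carries 12/12. Service 144; fixed 39; total 183.
Next best feasible plan costs 186.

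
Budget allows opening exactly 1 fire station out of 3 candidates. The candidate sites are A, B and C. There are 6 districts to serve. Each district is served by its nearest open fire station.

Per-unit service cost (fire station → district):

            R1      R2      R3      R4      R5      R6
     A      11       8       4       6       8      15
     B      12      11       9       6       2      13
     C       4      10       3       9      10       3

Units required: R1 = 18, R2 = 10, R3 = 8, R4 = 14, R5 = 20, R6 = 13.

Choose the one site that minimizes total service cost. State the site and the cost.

Choose C only; total service cost 561.

With exactly 1 open, each district uses its cheapest among the chosen.
{C}: R1→C 4·18=72, R2→C 10·10=100, R3→C 3·8=24, R4→C 9·14=126, R5→C 10·20=200, R6→C 3·13=39. Service cost 561.
{B}: service cost 691
{A}: service cost 749
Among all 3 size-1 choices, {C} is lowest.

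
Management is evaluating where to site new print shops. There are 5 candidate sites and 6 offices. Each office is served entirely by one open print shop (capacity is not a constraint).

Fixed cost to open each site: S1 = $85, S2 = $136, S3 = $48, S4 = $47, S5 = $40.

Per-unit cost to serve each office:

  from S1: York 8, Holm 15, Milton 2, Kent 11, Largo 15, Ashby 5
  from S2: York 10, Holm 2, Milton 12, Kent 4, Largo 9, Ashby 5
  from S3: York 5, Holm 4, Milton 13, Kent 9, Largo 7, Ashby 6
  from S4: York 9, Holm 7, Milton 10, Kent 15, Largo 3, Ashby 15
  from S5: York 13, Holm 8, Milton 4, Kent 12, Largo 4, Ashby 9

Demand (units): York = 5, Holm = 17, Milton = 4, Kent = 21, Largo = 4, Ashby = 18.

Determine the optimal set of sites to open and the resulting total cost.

Open S2 and S5; minimum total cost 466.

For any fixed open set, each office goes to its cheapest open site; total = fixed + service.
{S2, S5}: York→S2 10·5=50, Holm→S2 2·17=34, Milton→S5 4·4=16, Kent→S2 4·21=84, Largo→S5 4·4=16, Ashby→S2 5·18=90. Service 290; fixed 176; total 466.
{S2}: service 342 + fixed 136 = 478
{S2, S4}: York→S4 9·5=45, Holm→S2 2·17=34, Milton→S4 10·4=40, Kent→S2 4·21=84, Largo→S4 3·4=12, Ashby→S2 5·18=90. Service 305; fixed 183; total 488.
{S1, S2, S3, S4, S5}: service 253 + fixed 356 = 609
No other subset beats 466.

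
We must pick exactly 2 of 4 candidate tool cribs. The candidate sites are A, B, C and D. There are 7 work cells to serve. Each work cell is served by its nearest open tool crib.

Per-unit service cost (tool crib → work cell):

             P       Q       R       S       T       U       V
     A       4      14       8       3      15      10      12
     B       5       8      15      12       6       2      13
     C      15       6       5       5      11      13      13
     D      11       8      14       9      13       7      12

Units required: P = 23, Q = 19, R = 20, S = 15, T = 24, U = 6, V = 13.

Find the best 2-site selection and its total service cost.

With exactly 2 open, each work cell uses its cheapest among the chosen.
{B, C}: P→B 5·23=115, Q→C 6·19=114, R→C 5·20=100, S→C 5·15=75, T→B 6·24=144, U→B 2·6=12, V→B 13·13=169. Service cost 729.
{A, B}: service cost 761
{A, C}: service cost 831
Among all 6 size-2 choices, {B, C} is lowest.

Choose B and C; total service cost 729.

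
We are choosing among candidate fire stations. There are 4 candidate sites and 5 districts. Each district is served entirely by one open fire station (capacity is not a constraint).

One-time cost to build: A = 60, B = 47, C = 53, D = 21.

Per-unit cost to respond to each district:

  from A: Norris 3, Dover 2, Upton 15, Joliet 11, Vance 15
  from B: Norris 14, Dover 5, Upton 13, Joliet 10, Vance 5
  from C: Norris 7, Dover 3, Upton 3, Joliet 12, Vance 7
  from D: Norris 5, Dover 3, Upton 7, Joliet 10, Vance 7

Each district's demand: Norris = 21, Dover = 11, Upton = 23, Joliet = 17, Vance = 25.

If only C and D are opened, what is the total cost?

Each district is assigned to its cheapest site among the open ones.
{C, D}: Norris→D 5·21=105, Dover→C 3·11=33, Upton→C 3·23=69, Joliet→D 10·17=170, Vance→C 7·25=175. Service 552; fixed 74; total 626.

Total cost: 626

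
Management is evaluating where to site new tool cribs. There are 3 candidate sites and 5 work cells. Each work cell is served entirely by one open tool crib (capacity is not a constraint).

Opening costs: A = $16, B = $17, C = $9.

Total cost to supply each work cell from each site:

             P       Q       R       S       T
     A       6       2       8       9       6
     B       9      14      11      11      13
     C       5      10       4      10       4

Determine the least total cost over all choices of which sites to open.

Minimum total cost: 42

For any fixed open set, each work cell goes to its cheapest open site; total = fixed + service.
{C}: P→C 5, Q→C 10, R→C 4, S→C 10, T→C 4. Service 33; fixed 9; total 42.
{A}: service 31 + fixed 16 = 47
{A, C}: P→C 5, Q→A 2, R→C 4, S→A 9, T→C 4. Service 24; fixed 25; total 49.
{A, B, C}: service 24 + fixed 42 = 66
(All 7 nonempty subsets were checked; C only is lowest.)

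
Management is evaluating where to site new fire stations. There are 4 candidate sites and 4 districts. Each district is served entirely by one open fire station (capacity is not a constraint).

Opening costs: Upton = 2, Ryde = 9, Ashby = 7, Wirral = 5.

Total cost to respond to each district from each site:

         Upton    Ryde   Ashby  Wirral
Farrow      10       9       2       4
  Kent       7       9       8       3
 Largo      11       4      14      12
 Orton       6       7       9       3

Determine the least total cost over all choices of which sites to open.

For any fixed open set, each district goes to its cheapest open site; total = fixed + service.
{Wirral}: Farrow→Wirral 4, Kent→Wirral 3, Largo→Wirral 12, Orton→Wirral 3. Service 22; fixed 5; total 27.
{Upton, Wirral}: service 21 + fixed 7 = 28
{Ryde, Wirral}: Farrow→Wirral 4, Kent→Wirral 3, Largo→Ryde 4, Orton→Wirral 3. Service 14; fixed 14; total 28.
{Upton, Ryde, Ashby, Wirral}: Farrow→Ashby 2, Kent→Wirral 3, Largo→Ryde 4, Orton→Wirral 3. Service 12; fixed 23; total 35.
No other subset beats 27.

Minimum total cost: 27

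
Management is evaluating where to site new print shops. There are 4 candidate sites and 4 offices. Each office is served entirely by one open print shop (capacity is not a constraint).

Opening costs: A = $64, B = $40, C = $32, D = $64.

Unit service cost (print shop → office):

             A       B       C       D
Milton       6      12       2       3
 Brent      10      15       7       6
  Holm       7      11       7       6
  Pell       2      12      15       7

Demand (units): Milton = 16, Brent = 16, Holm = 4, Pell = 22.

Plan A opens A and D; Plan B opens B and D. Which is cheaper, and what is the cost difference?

Plan A is cheaper by 86.

Plan A: {A, D}: Milton→D 3·16=48, Brent→D 6·16=96, Holm→D 6·4=24, Pell→A 2·22=44. Service 212; fixed 128; total 340.
Plan B: {B, D}: Milton→D 3·16=48, Brent→D 6·16=96, Holm→D 6·4=24, Pell→D 7·22=154. Service 322; fixed 104; total 426.
Difference: |340 − 426| = 86.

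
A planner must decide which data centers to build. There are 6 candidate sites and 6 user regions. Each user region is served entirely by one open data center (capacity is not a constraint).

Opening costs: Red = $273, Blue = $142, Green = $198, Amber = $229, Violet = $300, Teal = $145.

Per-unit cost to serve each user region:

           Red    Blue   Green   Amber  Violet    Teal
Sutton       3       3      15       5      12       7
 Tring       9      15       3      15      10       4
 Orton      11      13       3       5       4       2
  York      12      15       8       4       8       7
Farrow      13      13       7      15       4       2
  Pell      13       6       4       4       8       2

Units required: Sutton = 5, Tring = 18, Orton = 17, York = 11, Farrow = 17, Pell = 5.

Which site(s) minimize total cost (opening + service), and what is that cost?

Open Teal only; minimum total cost 407.

For any fixed open set, each user region goes to its cheapest open site; total = fixed + service.
{Teal}: Sutton→Teal 7·5=35, Tring→Teal 4·18=72, Orton→Teal 2·17=34, York→Teal 7·11=77, Farrow→Teal 2·17=34, Pell→Teal 2·5=10. Service 262; fixed 145; total 407.
{Blue, Teal}: service 242 + fixed 287 = 529
{Green, Teal}: service 244 + fixed 343 = 587
{Red, Blue, Green, Amber, Violet, Teal}: Sutton→Red 3·5=15, Tring→Green 3·18=54, Orton→Teal 2·17=34, York→Amber 4·11=44, Farrow→Teal 2·17=34, Pell→Teal 2·5=10. Service 191; fixed 1287; total 1478.
No other subset beats 407.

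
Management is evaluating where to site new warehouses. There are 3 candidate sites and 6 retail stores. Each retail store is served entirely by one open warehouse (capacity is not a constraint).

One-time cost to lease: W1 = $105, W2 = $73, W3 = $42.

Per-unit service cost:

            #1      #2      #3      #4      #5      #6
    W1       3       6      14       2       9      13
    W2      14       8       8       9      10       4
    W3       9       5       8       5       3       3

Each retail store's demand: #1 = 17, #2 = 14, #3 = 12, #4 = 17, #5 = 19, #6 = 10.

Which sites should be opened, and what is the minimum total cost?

For any fixed open set, each retail store goes to its cheapest open site; total = fixed + service.
{W1, W3}: #1→W1 3·17=51, #2→W3 5·14=70, #3→W3 8·12=96, #4→W1 2·17=34, #5→W3 3·19=57, #6→W3 3·10=30. Service 338; fixed 147; total 485.
{W3}: #1→W3 9·17=153, #2→W3 5·14=70, #3→W3 8·12=96, #4→W3 5·17=85, #5→W3 3·19=57, #6→W3 3·10=30. Service 491; fixed 42; total 533.
{W1, W2, W3}: #1→W1 3·17=51, #2→W3 5·14=70, #3→W2 8·12=96, #4→W1 2·17=34, #5→W3 3·19=57, #6→W3 3·10=30. Service 338; fixed 220; total 558.
(All 7 nonempty subsets were checked; W1 and W3 is lowest.)

Open W1 and W3; minimum total cost 485.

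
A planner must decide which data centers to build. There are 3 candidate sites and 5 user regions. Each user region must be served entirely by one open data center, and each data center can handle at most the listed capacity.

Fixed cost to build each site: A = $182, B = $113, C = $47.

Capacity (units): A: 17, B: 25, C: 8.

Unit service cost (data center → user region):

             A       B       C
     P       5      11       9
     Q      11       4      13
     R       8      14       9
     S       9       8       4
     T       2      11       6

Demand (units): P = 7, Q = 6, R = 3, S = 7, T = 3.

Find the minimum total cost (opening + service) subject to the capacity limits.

Open {B, C}: P→B 11·7=77, Q→B 4·6=24, R→C 9·3=27, S→B 8·7=56, T→C 6·3=18.
Loads: B carries 20/25, C carries 6/8. Service 202; fixed 160; total 362.
Next best feasible plan costs 364.

Minimum total cost: 362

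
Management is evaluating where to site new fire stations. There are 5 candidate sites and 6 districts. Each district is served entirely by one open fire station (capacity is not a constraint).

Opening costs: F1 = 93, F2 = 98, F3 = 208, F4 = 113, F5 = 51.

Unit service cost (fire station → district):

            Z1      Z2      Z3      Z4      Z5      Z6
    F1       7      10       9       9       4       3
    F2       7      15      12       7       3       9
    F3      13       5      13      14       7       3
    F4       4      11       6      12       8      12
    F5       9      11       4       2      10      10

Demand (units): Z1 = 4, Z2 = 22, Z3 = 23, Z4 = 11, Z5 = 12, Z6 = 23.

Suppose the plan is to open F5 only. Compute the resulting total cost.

Each district is assigned to its cheapest site among the open ones.
{F5}: Z1→F5 9·4=36, Z2→F5 11·22=242, Z3→F5 4·23=92, Z4→F5 2·11=22, Z5→F5 10·12=120, Z6→F5 10·23=230. Service 742; fixed 51; total 793.

Total cost: 793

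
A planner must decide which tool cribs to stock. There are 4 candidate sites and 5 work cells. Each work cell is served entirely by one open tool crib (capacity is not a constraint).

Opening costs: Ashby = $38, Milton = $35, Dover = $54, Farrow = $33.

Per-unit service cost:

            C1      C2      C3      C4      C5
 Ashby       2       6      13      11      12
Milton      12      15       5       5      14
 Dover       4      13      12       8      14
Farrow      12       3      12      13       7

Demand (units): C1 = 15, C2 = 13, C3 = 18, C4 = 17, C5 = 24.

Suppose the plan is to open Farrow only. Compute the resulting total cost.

Each work cell is assigned to its cheapest site among the open ones.
{Farrow}: C1→Farrow 12·15=180, C2→Farrow 3·13=39, C3→Farrow 12·18=216, C4→Farrow 13·17=221, C5→Farrow 7·24=168. Service 824; fixed 33; total 857.

Total cost: 857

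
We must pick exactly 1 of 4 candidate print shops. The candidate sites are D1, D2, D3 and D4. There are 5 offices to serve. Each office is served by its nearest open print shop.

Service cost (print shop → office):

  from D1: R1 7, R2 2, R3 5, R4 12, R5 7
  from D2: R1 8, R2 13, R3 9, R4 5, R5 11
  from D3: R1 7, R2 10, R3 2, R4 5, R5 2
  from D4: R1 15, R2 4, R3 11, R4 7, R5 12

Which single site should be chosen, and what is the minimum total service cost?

With exactly 1 open, each office uses its cheapest among the chosen.
{D3}: R1→D3 7, R2→D3 10, R3→D3 2, R4→D3 5, R5→D3 2. Service cost 26.
{D1}: service cost 33
{D2}: service cost 46
Among all 4 size-1 choices, {D3} is lowest.

Choose D3 only; total service cost 26.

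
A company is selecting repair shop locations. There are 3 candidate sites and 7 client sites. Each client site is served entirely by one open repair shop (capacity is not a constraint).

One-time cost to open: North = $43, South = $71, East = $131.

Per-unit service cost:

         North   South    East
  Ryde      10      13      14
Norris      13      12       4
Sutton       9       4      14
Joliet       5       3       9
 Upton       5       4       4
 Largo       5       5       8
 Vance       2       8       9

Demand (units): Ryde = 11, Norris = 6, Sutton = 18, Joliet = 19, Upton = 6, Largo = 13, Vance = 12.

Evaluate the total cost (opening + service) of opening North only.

Total cost: 607

Each client site is assigned to its cheapest site among the open ones.
{North}: Ryde→North 10·11=110, Norris→North 13·6=78, Sutton→North 9·18=162, Joliet→North 5·19=95, Upton→North 5·6=30, Largo→North 5·13=65, Vance→North 2·12=24. Service 564; fixed 43; total 607.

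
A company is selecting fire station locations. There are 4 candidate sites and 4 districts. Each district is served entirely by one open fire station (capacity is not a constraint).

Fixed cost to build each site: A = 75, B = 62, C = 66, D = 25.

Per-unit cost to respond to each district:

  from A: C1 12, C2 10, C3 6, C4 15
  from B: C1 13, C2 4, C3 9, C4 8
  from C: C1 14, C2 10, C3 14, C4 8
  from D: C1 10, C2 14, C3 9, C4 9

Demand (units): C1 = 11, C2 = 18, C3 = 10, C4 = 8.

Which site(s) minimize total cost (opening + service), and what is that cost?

Open B and D; minimum total cost 423.

For any fixed open set, each district goes to its cheapest open site; total = fixed + service.
{B, D}: C1→D 10·11=110, C2→B 4·18=72, C3→B 9·10=90, C4→B 8·8=64. Service 336; fixed 87; total 423.
{B}: C1→B 13·11=143, C2→B 4·18=72, C3→B 9·10=90, C4→B 8·8=64. Service 369; fixed 62; total 431.
{A, B}: service 328 + fixed 137 = 465
{A, B, C, D}: service 306 + fixed 228 = 534
(All 15 nonempty subsets were checked; B and D is lowest.)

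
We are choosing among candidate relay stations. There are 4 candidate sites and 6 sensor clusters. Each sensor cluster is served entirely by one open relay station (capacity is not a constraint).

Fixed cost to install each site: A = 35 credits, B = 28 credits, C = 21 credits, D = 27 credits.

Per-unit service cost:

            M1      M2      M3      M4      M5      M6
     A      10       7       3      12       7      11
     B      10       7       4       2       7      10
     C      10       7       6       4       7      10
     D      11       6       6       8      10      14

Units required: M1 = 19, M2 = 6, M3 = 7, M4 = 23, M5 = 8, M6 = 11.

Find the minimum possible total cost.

Minimum total cost: 500

For any fixed open set, each sensor cluster goes to its cheapest open site; total = fixed + service.
{B}: M1→B 10·19=190, M2→B 7·6=42, M3→B 4·7=28, M4→B 2·23=46, M5→B 7·8=56, M6→B 10·11=110. Service 472; fixed 28; total 500.
{B, C}: M1→B 10·19=190, M2→B 7·6=42, M3→B 4·7=28, M4→B 2·23=46, M5→B 7·8=56, M6→B 10·11=110. Service 472; fixed 49; total 521.
{B, D}: M1→B 10·19=190, M2→D 6·6=36, M3→B 4·7=28, M4→B 2·23=46, M5→B 7·8=56, M6→B 10·11=110. Service 466; fixed 55; total 521.
{A, B, C, D}: service 459 + fixed 111 = 570
No other subset beats 500.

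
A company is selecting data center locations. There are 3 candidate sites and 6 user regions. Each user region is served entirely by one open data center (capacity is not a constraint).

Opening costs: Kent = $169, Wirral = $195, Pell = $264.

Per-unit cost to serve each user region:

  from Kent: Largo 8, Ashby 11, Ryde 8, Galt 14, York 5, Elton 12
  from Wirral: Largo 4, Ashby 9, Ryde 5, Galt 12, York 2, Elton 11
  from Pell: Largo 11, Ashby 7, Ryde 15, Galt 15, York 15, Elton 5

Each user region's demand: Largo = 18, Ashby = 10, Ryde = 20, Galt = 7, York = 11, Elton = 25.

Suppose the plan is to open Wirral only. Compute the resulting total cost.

Total cost: 838

Each user region is assigned to its cheapest site among the open ones.
{Wirral}: Largo→Wirral 4·18=72, Ashby→Wirral 9·10=90, Ryde→Wirral 5·20=100, Galt→Wirral 12·7=84, York→Wirral 2·11=22, Elton→Wirral 11·25=275. Service 643; fixed 195; total 838.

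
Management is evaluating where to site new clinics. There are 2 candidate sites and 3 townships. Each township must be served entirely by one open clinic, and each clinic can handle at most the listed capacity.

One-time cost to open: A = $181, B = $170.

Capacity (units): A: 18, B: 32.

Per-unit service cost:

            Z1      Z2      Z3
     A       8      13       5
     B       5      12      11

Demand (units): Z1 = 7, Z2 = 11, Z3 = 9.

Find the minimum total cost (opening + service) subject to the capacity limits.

Open {B}: Z1→B 5·7=35, Z2→B 12·11=132, Z3→B 11·9=99.
Loads: B carries 27/32. Service 266; fixed 170; total 436.
Next best feasible plan costs 563.

Minimum total cost: 436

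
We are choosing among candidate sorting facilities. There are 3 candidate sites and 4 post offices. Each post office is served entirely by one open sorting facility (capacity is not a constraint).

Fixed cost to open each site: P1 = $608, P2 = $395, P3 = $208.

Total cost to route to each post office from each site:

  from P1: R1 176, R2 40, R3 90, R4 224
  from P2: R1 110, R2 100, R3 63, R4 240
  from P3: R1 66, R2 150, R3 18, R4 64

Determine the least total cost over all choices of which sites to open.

For any fixed open set, each post office goes to its cheapest open site; total = fixed + service.
{P3}: R1→P3 66, R2→P3 150, R3→P3 18, R4→P3 64. Service 298; fixed 208; total 506.
{P2, P3}: R1→P3 66, R2→P2 100, R3→P3 18, R4→P3 64. Service 248; fixed 603; total 851.
{P2}: R1→P2 110, R2→P2 100, R3→P2 63, R4→P2 240. Service 513; fixed 395; total 908.
{P1, P2, P3}: service 188 + fixed 1211 = 1399
No other subset beats 506.

Minimum total cost: 506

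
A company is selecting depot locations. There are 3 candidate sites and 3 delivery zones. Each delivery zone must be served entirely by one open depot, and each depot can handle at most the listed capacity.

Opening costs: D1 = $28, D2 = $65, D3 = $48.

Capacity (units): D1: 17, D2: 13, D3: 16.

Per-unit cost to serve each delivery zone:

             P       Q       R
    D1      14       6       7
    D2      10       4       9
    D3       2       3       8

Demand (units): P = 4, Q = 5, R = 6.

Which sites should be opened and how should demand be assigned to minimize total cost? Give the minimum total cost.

Minimum total cost: 119

Open {D3}: P→D3 2·4=8, Q→D3 3·5=15, R→D3 8·6=48.
Loads: D3 carries 15/16. Service 71; fixed 48; total 119.
Next best feasible plan costs 141.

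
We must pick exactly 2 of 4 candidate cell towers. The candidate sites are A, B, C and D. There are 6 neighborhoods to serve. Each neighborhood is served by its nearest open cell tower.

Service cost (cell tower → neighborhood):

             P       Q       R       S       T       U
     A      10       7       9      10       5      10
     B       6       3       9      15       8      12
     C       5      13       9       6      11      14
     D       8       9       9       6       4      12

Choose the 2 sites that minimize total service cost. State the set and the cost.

Choose B and D; total service cost 40.

With exactly 2 open, each neighborhood uses its cheapest among the chosen.
{B, D}: P→B 6, Q→B 3, R→B 9, S→D 6, T→D 4, U→B 12. Service cost 40.
{A, C}: service cost 42
{A, B}: service cost 43
Among all 6 size-2 choices, {B, D} is lowest.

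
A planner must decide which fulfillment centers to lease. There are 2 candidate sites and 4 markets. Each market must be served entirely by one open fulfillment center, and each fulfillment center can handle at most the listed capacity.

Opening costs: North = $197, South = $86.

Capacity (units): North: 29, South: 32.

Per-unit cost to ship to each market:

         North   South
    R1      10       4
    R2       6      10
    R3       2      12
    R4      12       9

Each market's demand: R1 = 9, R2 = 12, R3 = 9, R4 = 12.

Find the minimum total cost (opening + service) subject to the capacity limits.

Minimum total cost: 517

Open {North, South}: R1→South 4·9=36, R2→North 6·12=72, R3→North 2·9=18, R4→South 9·12=108.
Loads: North carries 21/29, South carries 21/32. Service 234; fixed 283; total 517.
Next best feasible plan costs 601.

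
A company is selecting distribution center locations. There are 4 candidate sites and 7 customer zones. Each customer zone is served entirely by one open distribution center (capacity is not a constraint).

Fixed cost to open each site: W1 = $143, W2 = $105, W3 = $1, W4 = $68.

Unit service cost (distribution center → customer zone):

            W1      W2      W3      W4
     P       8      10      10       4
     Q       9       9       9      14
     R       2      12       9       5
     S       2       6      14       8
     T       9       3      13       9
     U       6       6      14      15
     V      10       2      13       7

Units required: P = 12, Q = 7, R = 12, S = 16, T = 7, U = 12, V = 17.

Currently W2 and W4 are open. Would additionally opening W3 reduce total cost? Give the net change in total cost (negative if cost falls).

No — net change +1 (cost rises by 1).

Current service cost with {W2, W4}: 394.
Adding W3: each customer zone re-picks its cheapest; new service cost 394, saving 0.
Extra fixed cost: 1. Net change = 1 − 0 = 1.
(Totals: 567 → 568.)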